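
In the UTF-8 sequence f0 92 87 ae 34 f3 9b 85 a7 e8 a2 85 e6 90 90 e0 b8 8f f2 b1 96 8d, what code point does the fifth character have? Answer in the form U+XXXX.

Offset 0: leading byte 0xF0 = 11110000 → 4-byte char #1 = F0 92 87 AE.
Offset 4: leading byte 0x34 = 00110100 → 1-byte char #2 = 34.
Offset 5: leading byte 0xF3 = 11110011 → 4-byte char #3 = F3 9B 85 A7.
Offset 9: leading byte 0xE8 = 11101000 → 3-byte char #4 = E8 A2 85.
Offset 12: leading byte 0xE6 = 11100110 → 3-byte char #5 = E6 90 90.
Leading byte 0xE6 = 11100110 matches 1110xxxx → 3-byte sequence.
Byte 1: 0xE6 = 11100110, payload 0110 (4 bits).
Byte 2: 0x90 = 10010000 (10xxxxxx ✓), payload 010000.
Byte 3: 0x90 = 10010000 (10xxxxxx ✓), payload 010000.
Concatenate: 0110010000010000 = 0x6410 (16 bits → U+6410).

U+6410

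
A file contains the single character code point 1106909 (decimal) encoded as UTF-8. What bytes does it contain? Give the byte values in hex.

F4 8E 8F 9D

U+10E3DD = 0x10E3DD = 1106909 decimal. In range U+10000–U+10FFFF → 4-byte form: 11110xxx 10xxxxxx 10xxxxxx 10xxxxxx.
Binary (21 bits): 100001110001111011101.
Split 3+6+6+6: 100 | 001110 | 001111 | 011101.
Byte 1: 11110100 = 0xF4.
Byte 2: 10001110 = 0x8E.
Byte 3: 10001111 = 0x8F.
Byte 4: 10011101 = 0x9D.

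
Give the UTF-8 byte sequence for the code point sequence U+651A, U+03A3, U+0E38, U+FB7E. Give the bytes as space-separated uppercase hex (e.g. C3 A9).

E6 94 9A CE A3 E0 B8 B8 EF AD BE

U+651A: 3-byte form → E6 94 9A.
U+03A3: 2-byte form → CE A3.
U+0E38: 3-byte form → E0 B8 B8.
U+FB7E: 3-byte form → EF AD BE.
Concatenated (11 bytes): E6 94 9A CE A3 E0 B8 B8 EF AD BE.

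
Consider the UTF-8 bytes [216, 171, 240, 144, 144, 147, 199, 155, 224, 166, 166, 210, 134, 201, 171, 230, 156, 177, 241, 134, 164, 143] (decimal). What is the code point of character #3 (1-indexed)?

U+01DB

Offset 0: leading byte 0xD8 = 11011000 → 2-byte char #1 = D8 AB.
Offset 2: leading byte 0xF0 = 11110000 → 4-byte char #2 = F0 90 90 93.
Offset 6: leading byte 0xC7 = 11000111 → 2-byte char #3 = C7 9B.
Leading byte 0xC7 = 11000111 matches 110xxxxx → 2-byte sequence.
Byte 1: 0xC7 = 11000111, payload 00111 (5 bits).
Byte 2: 0x9B = 10011011 (10xxxxxx ✓), payload 011011.
Concatenate: 00111011011 = 0x1DB (11 bits → U+01DB).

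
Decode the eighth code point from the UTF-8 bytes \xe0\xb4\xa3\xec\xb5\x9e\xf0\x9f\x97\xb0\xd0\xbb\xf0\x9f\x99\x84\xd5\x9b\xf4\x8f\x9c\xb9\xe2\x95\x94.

U+2554

Offset 0: leading byte 0xE0 = 11100000 → 3-byte char #1 = E0 B4 A3.
Offset 3: leading byte 0xEC = 11101100 → 3-byte char #2 = EC B5 9E.
Offset 6: leading byte 0xF0 = 11110000 → 4-byte char #3 = F0 9F 97 B0.
Offset 10: leading byte 0xD0 = 11010000 → 2-byte char #4 = D0 BB.
Offset 12: leading byte 0xF0 = 11110000 → 4-byte char #5 = F0 9F 99 84.
Offset 16: leading byte 0xD5 = 11010101 → 2-byte char #6 = D5 9B.
Offset 18: leading byte 0xF4 = 11110100 → 4-byte char #7 = F4 8F 9C B9.
Offset 22: leading byte 0xE2 = 11100010 → 3-byte char #8 = E2 95 94.
Leading byte 0xE2 = 11100010 matches 1110xxxx → 3-byte sequence.
Byte 1: 0xE2 = 11100010, payload 0010 (4 bits).
Byte 2: 0x95 = 10010101 (10xxxxxx ✓), payload 010101.
Byte 3: 0x94 = 10010100 (10xxxxxx ✓), payload 010100.
Concatenate: 0010010101010100 = 0x2554 (16 bits → U+2554).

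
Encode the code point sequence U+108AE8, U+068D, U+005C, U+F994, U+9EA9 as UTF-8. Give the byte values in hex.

F4 88 AB A8 DA 8D 5C EF A6 94 E9 BA A9

U+108AE8: 4-byte form → F4 88 AB A8.
U+068D: 2-byte form → DA 8D.
U+005C: 1-byte form → 5C.
U+F994: 3-byte form → EF A6 94.
U+9EA9: 3-byte form → E9 BA A9.
Concatenated (13 bytes): F4 88 AB A8 DA 8D 5C EF A6 94 E9 BA A9.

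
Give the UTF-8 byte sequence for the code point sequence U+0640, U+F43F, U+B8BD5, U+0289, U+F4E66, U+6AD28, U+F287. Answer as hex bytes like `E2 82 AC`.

D9 80 EF 90 BF F2 B8 AF 95 CA 89 F3 B4 B9 A6 F1 AA B4 A8 EF 8A 87

U+0640: 2-byte form → D9 80.
U+F43F: 3-byte form → EF 90 BF.
U+B8BD5: 4-byte form → F2 B8 AF 95.
U+0289: 2-byte form → CA 89.
U+F4E66: 4-byte form → F3 B4 B9 A6.
U+6AD28: 4-byte form → F1 AA B4 A8.
U+F287: 3-byte form → EF 8A 87.
Concatenated (22 bytes): D9 80 EF 90 BF F2 B8 AF 95 CA 89 F3 B4 B9 A6 F1 AA B4 A8 EF 8A 87.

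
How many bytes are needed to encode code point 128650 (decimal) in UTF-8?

4

U+1F68A = 0x1F68A. UTF-8 uses 1 byte below 0x80, 2 below 0x800, 3 below 0x10000, 4 up to 0x10FFFF. 0x1F68A is in U+10000–U+10FFFF → 4 bytes.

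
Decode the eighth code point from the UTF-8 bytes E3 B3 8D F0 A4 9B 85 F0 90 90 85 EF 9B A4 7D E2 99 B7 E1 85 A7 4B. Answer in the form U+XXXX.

U+004B

Offset 0: leading byte 0xE3 = 11100011 → 3-byte char #1 = E3 B3 8D.
Offset 3: leading byte 0xF0 = 11110000 → 4-byte char #2 = F0 A4 9B 85.
Offset 7: leading byte 0xF0 = 11110000 → 4-byte char #3 = F0 90 90 85.
Offset 11: leading byte 0xEF = 11101111 → 3-byte char #4 = EF 9B A4.
Offset 14: leading byte 0x7D = 01111101 → 1-byte char #5 = 7D.
Offset 15: leading byte 0xE2 = 11100010 → 3-byte char #6 = E2 99 B7.
Offset 18: leading byte 0xE1 = 11100001 → 3-byte char #7 = E1 85 A7.
Offset 21: leading byte 0x4B = 01001011 → 1-byte char #8 = 4B.
Leading byte 0x4B = 01001011 matches 0xxxxxxx → 1-byte sequence.
Byte 1: 0x4B = 01001011, payload 1001011 (7 bits).
Concatenate: 1001011 = 0x4B (7 bits → U+004B).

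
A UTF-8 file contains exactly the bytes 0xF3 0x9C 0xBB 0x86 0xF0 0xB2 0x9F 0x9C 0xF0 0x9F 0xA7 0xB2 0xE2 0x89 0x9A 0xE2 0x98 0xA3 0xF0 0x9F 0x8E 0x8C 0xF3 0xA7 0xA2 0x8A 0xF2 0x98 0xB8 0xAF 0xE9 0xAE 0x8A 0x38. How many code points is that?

Byte at offset 0: 0xF3 = 11110011 → 4-byte char (#1). Advance 4.
Byte at offset 4: 0xF0 = 11110000 → 4-byte char (#2). Advance 4.
Byte at offset 8: 0xF0 = 11110000 → 4-byte char (#3). Advance 4.
Byte at offset 12: 0xE2 = 11100010 → 3-byte char (#4). Advance 3.
Byte at offset 15: 0xE2 = 11100010 → 3-byte char (#5). Advance 3.
Byte at offset 18: 0xF0 = 11110000 → 4-byte char (#6). Advance 4.
Byte at offset 22: 0xF3 = 11110011 → 4-byte char (#7). Advance 4.
Byte at offset 26: 0xF2 = 11110010 → 4-byte char (#8). Advance 4.
Byte at offset 30: 0xE9 = 11101001 → 3-byte char (#9). Advance 3.
Byte at offset 33: 0x38 = 00111000 → 1-byte char (#10). Advance 1.
Reached end at offset 34 after 10 code points.

10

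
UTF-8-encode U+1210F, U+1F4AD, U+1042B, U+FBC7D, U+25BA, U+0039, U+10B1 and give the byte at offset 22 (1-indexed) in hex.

1-indexed offset 22 is 0-indexed offset 21.
U+1210F → 4-byte form F0 92 84 8F at offsets 0–3.
U+1F4AD → 4-byte form F0 9F 92 AD at offsets 4–7.
U+1042B → 4-byte form F0 90 90 AB at offsets 8–11.
U+FBC7D → 4-byte form F3 BB B1 BD at offsets 12–15.
U+25BA → 3-byte form E2 96 BA at offsets 16–18.
U+0039 → 1-byte form 39 at offsets 19–19.
U+10B1 → 3-byte form E1 82 B1 at offsets 20–22.
Offset 21 falls in char 7's range; it's byte 2 of E1 82 B1 = 0x82.

0x82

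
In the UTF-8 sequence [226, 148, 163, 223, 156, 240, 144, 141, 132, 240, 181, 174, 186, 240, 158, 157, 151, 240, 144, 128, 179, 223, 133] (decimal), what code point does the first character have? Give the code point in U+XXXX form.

U+2523

Offset 0: leading byte 0xE2 = 11100010 → 3-byte char #1 = E2 94 A3.
Leading byte 0xE2 = 11100010 matches 1110xxxx → 3-byte sequence.
Byte 1: 0xE2 = 11100010, payload 0010 (4 bits).
Byte 2: 0x94 = 10010100 (10xxxxxx ✓), payload 010100.
Byte 3: 0xA3 = 10100011 (10xxxxxx ✓), payload 100011.
Concatenate: 0010010100100011 = 0x2523 (16 bits → U+2523).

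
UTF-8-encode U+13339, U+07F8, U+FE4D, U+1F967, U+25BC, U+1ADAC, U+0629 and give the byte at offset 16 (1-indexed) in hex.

0xBC

1-indexed offset 16 is 0-indexed offset 15.
U+13339 → 4-byte form F0 93 8C B9 at offsets 0–3.
U+07F8 → 2-byte form DF B8 at offsets 4–5.
U+FE4D → 3-byte form EF B9 8D at offsets 6–8.
U+1F967 → 4-byte form F0 9F A5 A7 at offsets 9–12.
U+25BC → 3-byte form E2 96 BC at offsets 13–15.
Offset 15 falls in char 5's range; it's byte 3 of E2 96 BC = 0xBC.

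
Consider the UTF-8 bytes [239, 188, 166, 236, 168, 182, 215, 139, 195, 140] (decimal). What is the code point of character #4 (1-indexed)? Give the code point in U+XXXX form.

U+00CC

Offset 0: leading byte 0xEF = 11101111 → 3-byte char #1 = EF BC A6.
Offset 3: leading byte 0xEC = 11101100 → 3-byte char #2 = EC A8 B6.
Offset 6: leading byte 0xD7 = 11010111 → 2-byte char #3 = D7 8B.
Offset 8: leading byte 0xC3 = 11000011 → 2-byte char #4 = C3 8C.
Leading byte 0xC3 = 11000011 matches 110xxxxx → 2-byte sequence.
Byte 1: 0xC3 = 11000011, payload 00011 (5 bits).
Byte 2: 0x8C = 10001100 (10xxxxxx ✓), payload 001100.
Concatenate: 00011001100 = 0xCC (11 bits → U+00CC).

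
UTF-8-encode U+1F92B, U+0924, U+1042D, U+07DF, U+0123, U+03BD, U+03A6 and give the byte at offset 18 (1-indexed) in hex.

1-indexed offset 18 is 0-indexed offset 17.
U+1F92B → 4-byte form F0 9F A4 AB at offsets 0–3.
U+0924 → 3-byte form E0 A4 A4 at offsets 4–6.
U+1042D → 4-byte form F0 90 90 AD at offsets 7–10.
U+07DF → 2-byte form DF 9F at offsets 11–12.
U+0123 → 2-byte form C4 A3 at offsets 13–14.
U+03BD → 2-byte form CE BD at offsets 15–16.
U+03A6 → 2-byte form CE A6 at offsets 17–18.
Offset 17 falls in char 7's range; it's byte 1 of CE A6 = 0xCE.

0xCE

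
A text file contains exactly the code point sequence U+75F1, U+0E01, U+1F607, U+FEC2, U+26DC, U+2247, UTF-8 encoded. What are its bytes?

E7 97 B1 E0 B8 81 F0 9F 98 87 EF BB 82 E2 9B 9C E2 89 87

U+75F1: 3-byte form → E7 97 B1.
U+0E01: 3-byte form → E0 B8 81.
U+1F607: 4-byte form → F0 9F 98 87.
U+FEC2: 3-byte form → EF BB 82.
U+26DC: 3-byte form → E2 9B 9C.
U+2247: 3-byte form → E2 89 87.
Concatenated (19 bytes): E7 97 B1 E0 B8 81 F0 9F 98 87 EF BB 82 E2 9B 9C E2 89 87.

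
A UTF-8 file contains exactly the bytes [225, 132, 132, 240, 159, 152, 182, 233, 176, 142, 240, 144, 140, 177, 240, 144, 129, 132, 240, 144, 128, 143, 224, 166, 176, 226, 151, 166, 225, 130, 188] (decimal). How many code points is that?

9

Byte at offset 0: 0xE1 = 11100001 → 3-byte char (#1). Advance 3.
Byte at offset 3: 0xF0 = 11110000 → 4-byte char (#2). Advance 4.
Byte at offset 7: 0xE9 = 11101001 → 3-byte char (#3). Advance 3.
Byte at offset 10: 0xF0 = 11110000 → 4-byte char (#4). Advance 4.
Byte at offset 14: 0xF0 = 11110000 → 4-byte char (#5). Advance 4.
Byte at offset 18: 0xF0 = 11110000 → 4-byte char (#6). Advance 4.
Byte at offset 22: 0xE0 = 11100000 → 3-byte char (#7). Advance 3.
Byte at offset 25: 0xE2 = 11100010 → 3-byte char (#8). Advance 3.
Byte at offset 28: 0xE1 = 11100001 → 3-byte char (#9). Advance 3.
Reached end at offset 31 after 9 code points.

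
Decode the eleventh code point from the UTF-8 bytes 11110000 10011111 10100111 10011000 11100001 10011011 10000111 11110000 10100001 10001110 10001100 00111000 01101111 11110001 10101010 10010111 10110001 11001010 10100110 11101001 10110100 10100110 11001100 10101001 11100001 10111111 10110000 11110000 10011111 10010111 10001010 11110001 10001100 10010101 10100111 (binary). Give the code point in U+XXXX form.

Offset 0: leading byte 0xF0 = 11110000 → 4-byte char #1 = F0 9F A7 98.
Offset 4: leading byte 0xE1 = 11100001 → 3-byte char #2 = E1 9B 87.
Offset 7: leading byte 0xF0 = 11110000 → 4-byte char #3 = F0 A1 8E 8C.
Offset 11: leading byte 0x38 = 00111000 → 1-byte char #4 = 38.
Offset 12: leading byte 0x6F = 01101111 → 1-byte char #5 = 6F.
Offset 13: leading byte 0xF1 = 11110001 → 4-byte char #6 = F1 AA 97 B1.
Offset 17: leading byte 0xCA = 11001010 → 2-byte char #7 = CA A6.
Offset 19: leading byte 0xE9 = 11101001 → 3-byte char #8 = E9 B4 A6.
Offset 22: leading byte 0xCC = 11001100 → 2-byte char #9 = CC A9.
Offset 24: leading byte 0xE1 = 11100001 → 3-byte char #10 = E1 BF B0.
Offset 27: leading byte 0xF0 = 11110000 → 4-byte char #11 = F0 9F 97 8A.
Leading byte 0xF0 = 11110000 matches 11110xxx → 4-byte sequence.
Byte 1: 0xF0 = 11110000, payload 000 (3 bits).
Byte 2: 0x9F = 10011111 (10xxxxxx ✓), payload 011111.
Byte 3: 0x97 = 10010111 (10xxxxxx ✓), payload 010111.
Byte 4: 0x8A = 10001010 (10xxxxxx ✓), payload 001010.
Concatenate: 000011111010111001010 = 0x1F5CA (21 bits → U+1F5CA).

U+1F5CA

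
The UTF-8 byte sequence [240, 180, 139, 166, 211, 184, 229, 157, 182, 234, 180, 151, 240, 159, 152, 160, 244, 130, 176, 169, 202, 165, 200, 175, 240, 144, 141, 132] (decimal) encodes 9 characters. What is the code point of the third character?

Offset 0: leading byte 0xF0 = 11110000 → 4-byte char #1 = F0 B4 8B A6.
Offset 4: leading byte 0xD3 = 11010011 → 2-byte char #2 = D3 B8.
Offset 6: leading byte 0xE5 = 11100101 → 3-byte char #3 = E5 9D B6.
Leading byte 0xE5 = 11100101 matches 1110xxxx → 3-byte sequence.
Byte 1: 0xE5 = 11100101, payload 0101 (4 bits).
Byte 2: 0x9D = 10011101 (10xxxxxx ✓), payload 011101.
Byte 3: 0xB6 = 10110110 (10xxxxxx ✓), payload 110110.
Concatenate: 0101011101110110 = 0x5776 (16 bits → U+5776).

U+5776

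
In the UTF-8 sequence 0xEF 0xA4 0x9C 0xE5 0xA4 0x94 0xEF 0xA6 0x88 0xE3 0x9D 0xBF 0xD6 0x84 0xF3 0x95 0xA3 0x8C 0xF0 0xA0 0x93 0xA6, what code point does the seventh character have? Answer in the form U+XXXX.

Offset 0: leading byte 0xEF = 11101111 → 3-byte char #1 = EF A4 9C.
Offset 3: leading byte 0xE5 = 11100101 → 3-byte char #2 = E5 A4 94.
Offset 6: leading byte 0xEF = 11101111 → 3-byte char #3 = EF A6 88.
Offset 9: leading byte 0xE3 = 11100011 → 3-byte char #4 = E3 9D BF.
Offset 12: leading byte 0xD6 = 11010110 → 2-byte char #5 = D6 84.
Offset 14: leading byte 0xF3 = 11110011 → 4-byte char #6 = F3 95 A3 8C.
Offset 18: leading byte 0xF0 = 11110000 → 4-byte char #7 = F0 A0 93 A6.
Leading byte 0xF0 = 11110000 matches 11110xxx → 4-byte sequence.
Byte 1: 0xF0 = 11110000, payload 000 (3 bits).
Byte 2: 0xA0 = 10100000 (10xxxxxx ✓), payload 100000.
Byte 3: 0x93 = 10010011 (10xxxxxx ✓), payload 010011.
Byte 4: 0xA6 = 10100110 (10xxxxxx ✓), payload 100110.
Concatenate: 000100000010011100110 = 0x204E6 (21 bits → U+204E6).

U+204E6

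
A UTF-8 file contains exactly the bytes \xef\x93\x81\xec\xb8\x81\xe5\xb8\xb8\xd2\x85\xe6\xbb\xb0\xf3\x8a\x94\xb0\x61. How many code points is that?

7

Byte at offset 0: 0xEF = 11101111 → 3-byte char (#1). Advance 3.
Byte at offset 3: 0xEC = 11101100 → 3-byte char (#2). Advance 3.
Byte at offset 6: 0xE5 = 11100101 → 3-byte char (#3). Advance 3.
Byte at offset 9: 0xD2 = 11010010 → 2-byte char (#4). Advance 2.
Byte at offset 11: 0xE6 = 11100110 → 3-byte char (#5). Advance 3.
Byte at offset 14: 0xF3 = 11110011 → 4-byte char (#6). Advance 4.
Byte at offset 18: 0x61 = 01100001 → 1-byte char (#7). Advance 1.
Reached end at offset 19 after 7 code points.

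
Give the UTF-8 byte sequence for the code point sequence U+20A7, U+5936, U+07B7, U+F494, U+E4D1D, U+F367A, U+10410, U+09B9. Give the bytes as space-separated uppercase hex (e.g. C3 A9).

U+20A7: 3-byte form → E2 82 A7.
U+5936: 3-byte form → E5 A4 B6.
U+07B7: 2-byte form → DE B7.
U+F494: 3-byte form → EF 92 94.
U+E4D1D: 4-byte form → F3 A4 B4 9D.
U+F367A: 4-byte form → F3 B3 99 BA.
U+10410: 4-byte form → F0 90 90 90.
U+09B9: 3-byte form → E0 A6 B9.
Concatenated (26 bytes): E2 82 A7 E5 A4 B6 DE B7 EF 92 94 F3 A4 B4 9D F3 B3 99 BA F0 90 90 90 E0 A6 B9.

E2 82 A7 E5 A4 B6 DE B7 EF 92 94 F3 A4 B4 9D F3 B3 99 BA F0 90 90 90 E0 A6 B9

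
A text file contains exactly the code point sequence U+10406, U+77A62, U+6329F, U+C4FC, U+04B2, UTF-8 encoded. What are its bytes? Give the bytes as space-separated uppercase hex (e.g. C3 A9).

U+10406: 4-byte form → F0 90 90 86.
U+77A62: 4-byte form → F1 B7 A9 A2.
U+6329F: 4-byte form → F1 A3 8A 9F.
U+C4FC: 3-byte form → EC 93 BC.
U+04B2: 2-byte form → D2 B2.
Concatenated (17 bytes): F0 90 90 86 F1 B7 A9 A2 F1 A3 8A 9F EC 93 BC D2 B2.

F0 90 90 86 F1 B7 A9 A2 F1 A3 8A 9F EC 93 BC D2 B2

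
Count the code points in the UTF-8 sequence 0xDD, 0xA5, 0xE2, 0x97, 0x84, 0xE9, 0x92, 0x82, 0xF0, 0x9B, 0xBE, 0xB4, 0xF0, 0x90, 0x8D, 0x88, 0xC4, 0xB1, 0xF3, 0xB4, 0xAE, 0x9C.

Byte at offset 0: 0xDD = 11011101 → 2-byte char (#1). Advance 2.
Byte at offset 2: 0xE2 = 11100010 → 3-byte char (#2). Advance 3.
Byte at offset 5: 0xE9 = 11101001 → 3-byte char (#3). Advance 3.
Byte at offset 8: 0xF0 = 11110000 → 4-byte char (#4). Advance 4.
Byte at offset 12: 0xF0 = 11110000 → 4-byte char (#5). Advance 4.
Byte at offset 16: 0xC4 = 11000100 → 2-byte char (#6). Advance 2.
Byte at offset 18: 0xF3 = 11110011 → 4-byte char (#7). Advance 4.
Reached end at offset 22 after 7 code points.

7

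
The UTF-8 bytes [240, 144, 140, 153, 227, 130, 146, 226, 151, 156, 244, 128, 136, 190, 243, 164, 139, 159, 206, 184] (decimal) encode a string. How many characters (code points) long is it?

6

Byte at offset 0: 0xF0 = 11110000 → 4-byte char (#1). Advance 4.
Byte at offset 4: 0xE3 = 11100011 → 3-byte char (#2). Advance 3.
Byte at offset 7: 0xE2 = 11100010 → 3-byte char (#3). Advance 3.
Byte at offset 10: 0xF4 = 11110100 → 4-byte char (#4). Advance 4.
Byte at offset 14: 0xF3 = 11110011 → 4-byte char (#5). Advance 4.
Byte at offset 18: 0xCE = 11001110 → 2-byte char (#6). Advance 2.
Reached end at offset 20 after 6 code points.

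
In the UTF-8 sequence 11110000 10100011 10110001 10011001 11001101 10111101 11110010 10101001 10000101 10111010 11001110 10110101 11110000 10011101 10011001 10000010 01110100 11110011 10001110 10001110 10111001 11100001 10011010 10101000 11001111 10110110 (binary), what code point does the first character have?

Offset 0: leading byte 0xF0 = 11110000 → 4-byte char #1 = F0 A3 B1 99.
Leading byte 0xF0 = 11110000 matches 11110xxx → 4-byte sequence.
Byte 1: 0xF0 = 11110000, payload 000 (3 bits).
Byte 2: 0xA3 = 10100011 (10xxxxxx ✓), payload 100011.
Byte 3: 0xB1 = 10110001 (10xxxxxx ✓), payload 110001.
Byte 4: 0x99 = 10011001 (10xxxxxx ✓), payload 011001.
Concatenate: 000100011110001011001 = 0x23C59 (21 bits → U+23C59).

U+23C59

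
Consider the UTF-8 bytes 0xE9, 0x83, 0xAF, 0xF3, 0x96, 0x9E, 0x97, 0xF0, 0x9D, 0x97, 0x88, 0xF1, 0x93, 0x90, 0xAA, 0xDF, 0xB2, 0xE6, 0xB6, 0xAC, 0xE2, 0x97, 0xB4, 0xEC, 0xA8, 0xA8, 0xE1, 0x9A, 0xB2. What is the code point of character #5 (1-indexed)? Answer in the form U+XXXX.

U+07F2

Offset 0: leading byte 0xE9 = 11101001 → 3-byte char #1 = E9 83 AF.
Offset 3: leading byte 0xF3 = 11110011 → 4-byte char #2 = F3 96 9E 97.
Offset 7: leading byte 0xF0 = 11110000 → 4-byte char #3 = F0 9D 97 88.
Offset 11: leading byte 0xF1 = 11110001 → 4-byte char #4 = F1 93 90 AA.
Offset 15: leading byte 0xDF = 11011111 → 2-byte char #5 = DF B2.
Leading byte 0xDF = 11011111 matches 110xxxxx → 2-byte sequence.
Byte 1: 0xDF = 11011111, payload 11111 (5 bits).
Byte 2: 0xB2 = 10110010 (10xxxxxx ✓), payload 110010.
Concatenate: 11111110010 = 0x7F2 (11 bits → U+07F2).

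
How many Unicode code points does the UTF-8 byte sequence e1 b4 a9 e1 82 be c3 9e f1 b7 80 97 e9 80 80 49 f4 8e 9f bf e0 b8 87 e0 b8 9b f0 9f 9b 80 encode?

Byte at offset 0: 0xE1 = 11100001 → 3-byte char (#1). Advance 3.
Byte at offset 3: 0xE1 = 11100001 → 3-byte char (#2). Advance 3.
Byte at offset 6: 0xC3 = 11000011 → 2-byte char (#3). Advance 2.
Byte at offset 8: 0xF1 = 11110001 → 4-byte char (#4). Advance 4.
Byte at offset 12: 0xE9 = 11101001 → 3-byte char (#5). Advance 3.
Byte at offset 15: 0x49 = 01001001 → 1-byte char (#6). Advance 1.
Byte at offset 16: 0xF4 = 11110100 → 4-byte char (#7). Advance 4.
Byte at offset 20: 0xE0 = 11100000 → 3-byte char (#8). Advance 3.
Byte at offset 23: 0xE0 = 11100000 → 3-byte char (#9). Advance 3.
Byte at offset 26: 0xF0 = 11110000 → 4-byte char (#10). Advance 4.
Reached end at offset 30 after 10 code points.

10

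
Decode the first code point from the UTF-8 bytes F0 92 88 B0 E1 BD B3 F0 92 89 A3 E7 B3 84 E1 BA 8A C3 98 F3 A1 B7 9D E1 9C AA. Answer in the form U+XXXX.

U+12230

Offset 0: leading byte 0xF0 = 11110000 → 4-byte char #1 = F0 92 88 B0.
Leading byte 0xF0 = 11110000 matches 11110xxx → 4-byte sequence.
Byte 1: 0xF0 = 11110000, payload 000 (3 bits).
Byte 2: 0x92 = 10010010 (10xxxxxx ✓), payload 010010.
Byte 3: 0x88 = 10001000 (10xxxxxx ✓), payload 001000.
Byte 4: 0xB0 = 10110000 (10xxxxxx ✓), payload 110000.
Concatenate: 000010010001000110000 = 0x12230 (21 bits → U+12230).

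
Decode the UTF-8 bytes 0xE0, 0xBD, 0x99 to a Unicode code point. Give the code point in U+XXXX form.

Leading byte 0xE0 = 11100000 matches 1110xxxx → 3-byte sequence.
Byte 1: 0xE0 = 11100000, payload 0000 (4 bits).
Byte 2: 0xBD = 10111101 (10xxxxxx ✓), payload 111101.
Byte 3: 0x99 = 10011001 (10xxxxxx ✓), payload 011001.
Concatenate: 0000111101011001 = 0xF59 (16 bits → U+0F59).

U+0F59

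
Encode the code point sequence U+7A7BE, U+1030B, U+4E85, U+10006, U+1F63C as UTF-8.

U+7A7BE: 4-byte form → F1 BA 9E BE.
U+1030B: 4-byte form → F0 90 8C 8B.
U+4E85: 3-byte form → E4 BA 85.
U+10006: 4-byte form → F0 90 80 86.
U+1F63C: 4-byte form → F0 9F 98 BC.
Concatenated (19 bytes): F1 BA 9E BE F0 90 8C 8B E4 BA 85 F0 90 80 86 F0 9F 98 BC.

F1 BA 9E BE F0 90 8C 8B E4 BA 85 F0 90 80 86 F0 9F 98 BC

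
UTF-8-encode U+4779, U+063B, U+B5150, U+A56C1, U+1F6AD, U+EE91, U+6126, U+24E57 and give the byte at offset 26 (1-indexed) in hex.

1-indexed offset 26 is 0-indexed offset 25.
U+4779 → 3-byte form E4 9D B9 at offsets 0–2.
U+063B → 2-byte form D8 BB at offsets 3–4.
U+B5150 → 4-byte form F2 B5 85 90 at offsets 5–8.
U+A56C1 → 4-byte form F2 A5 9B 81 at offsets 9–12.
U+1F6AD → 4-byte form F0 9F 9A AD at offsets 13–16.
U+EE91 → 3-byte form EE BA 91 at offsets 17–19.
U+6126 → 3-byte form E6 84 A6 at offsets 20–22.
U+24E57 → 4-byte form F0 A4 B9 97 at offsets 23–26.
Offset 25 falls in char 8's range; it's byte 3 of F0 A4 B9 97 = 0xB9.

0xB9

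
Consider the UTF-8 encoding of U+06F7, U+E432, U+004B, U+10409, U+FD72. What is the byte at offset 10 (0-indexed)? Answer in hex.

U+06F7 → 2-byte form DB B7 at offsets 0–1.
U+E432 → 3-byte form EE 90 B2 at offsets 2–4.
U+004B → 1-byte form 4B at offsets 5–5.
U+10409 → 4-byte form F0 90 90 89 at offsets 6–9.
U+FD72 → 3-byte form EF B5 B2 at offsets 10–12.
Offset 10 falls in char 5's range; it's byte 1 of EF B5 B2 = 0xEF.

0xEF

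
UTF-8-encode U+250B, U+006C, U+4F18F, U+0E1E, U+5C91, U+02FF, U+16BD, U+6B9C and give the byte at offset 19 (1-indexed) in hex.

1-indexed offset 19 is 0-indexed offset 18.
U+250B → 3-byte form E2 94 8B at offsets 0–2.
U+006C → 1-byte form 6C at offsets 3–3.
U+4F18F → 4-byte form F1 8F 86 8F at offsets 4–7.
U+0E1E → 3-byte form E0 B8 9E at offsets 8–10.
U+5C91 → 3-byte form E5 B2 91 at offsets 11–13.
U+02FF → 2-byte form CB BF at offsets 14–15.
U+16BD → 3-byte form E1 9A BD at offsets 16–18.
Offset 18 falls in char 7's range; it's byte 3 of E1 9A BD = 0xBD.

0xBD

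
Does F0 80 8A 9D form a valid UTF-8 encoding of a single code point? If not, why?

invalid (overlong encoding)

Leading byte 0xF0 = 11110000 → 4-byte form.
Continuation bytes all match 10xxxxxx. Payload decodes to 0x29D.
But 0x29D < 0x10000, the minimum for a 4-byte sequence — this is an overlong encoding.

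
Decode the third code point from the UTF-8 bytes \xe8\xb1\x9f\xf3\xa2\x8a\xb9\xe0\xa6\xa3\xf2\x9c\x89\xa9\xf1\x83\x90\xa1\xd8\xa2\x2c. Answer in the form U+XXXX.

U+09A3

Offset 0: leading byte 0xE8 = 11101000 → 3-byte char #1 = E8 B1 9F.
Offset 3: leading byte 0xF3 = 11110011 → 4-byte char #2 = F3 A2 8A B9.
Offset 7: leading byte 0xE0 = 11100000 → 3-byte char #3 = E0 A6 A3.
Leading byte 0xE0 = 11100000 matches 1110xxxx → 3-byte sequence.
Byte 1: 0xE0 = 11100000, payload 0000 (4 bits).
Byte 2: 0xA6 = 10100110 (10xxxxxx ✓), payload 100110.
Byte 3: 0xA3 = 10100011 (10xxxxxx ✓), payload 100011.
Concatenate: 0000100110100011 = 0x9A3 (16 bits → U+09A3).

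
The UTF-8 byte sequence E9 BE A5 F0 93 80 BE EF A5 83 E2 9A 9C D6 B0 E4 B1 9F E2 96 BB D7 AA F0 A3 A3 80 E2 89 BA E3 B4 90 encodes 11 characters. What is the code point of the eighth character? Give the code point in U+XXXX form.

U+05EA

Offset 0: leading byte 0xE9 = 11101001 → 3-byte char #1 = E9 BE A5.
Offset 3: leading byte 0xF0 = 11110000 → 4-byte char #2 = F0 93 80 BE.
Offset 7: leading byte 0xEF = 11101111 → 3-byte char #3 = EF A5 83.
Offset 10: leading byte 0xE2 = 11100010 → 3-byte char #4 = E2 9A 9C.
Offset 13: leading byte 0xD6 = 11010110 → 2-byte char #5 = D6 B0.
Offset 15: leading byte 0xE4 = 11100100 → 3-byte char #6 = E4 B1 9F.
Offset 18: leading byte 0xE2 = 11100010 → 3-byte char #7 = E2 96 BB.
Offset 21: leading byte 0xD7 = 11010111 → 2-byte char #8 = D7 AA.
Leading byte 0xD7 = 11010111 matches 110xxxxx → 2-byte sequence.
Byte 1: 0xD7 = 11010111, payload 10111 (5 bits).
Byte 2: 0xAA = 10101010 (10xxxxxx ✓), payload 101010.
Concatenate: 10111101010 = 0x5EA (11 bits → U+05EA).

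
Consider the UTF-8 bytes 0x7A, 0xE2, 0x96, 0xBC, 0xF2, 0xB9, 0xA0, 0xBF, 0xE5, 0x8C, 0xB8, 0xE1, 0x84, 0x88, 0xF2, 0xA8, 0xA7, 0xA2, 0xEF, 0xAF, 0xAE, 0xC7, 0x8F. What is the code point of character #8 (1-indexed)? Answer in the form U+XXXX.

Offset 0: leading byte 0x7A = 01111010 → 1-byte char #1 = 7A.
Offset 1: leading byte 0xE2 = 11100010 → 3-byte char #2 = E2 96 BC.
Offset 4: leading byte 0xF2 = 11110010 → 4-byte char #3 = F2 B9 A0 BF.
Offset 8: leading byte 0xE5 = 11100101 → 3-byte char #4 = E5 8C B8.
Offset 11: leading byte 0xE1 = 11100001 → 3-byte char #5 = E1 84 88.
Offset 14: leading byte 0xF2 = 11110010 → 4-byte char #6 = F2 A8 A7 A2.
Offset 18: leading byte 0xEF = 11101111 → 3-byte char #7 = EF AF AE.
Offset 21: leading byte 0xC7 = 11000111 → 2-byte char #8 = C7 8F.
Leading byte 0xC7 = 11000111 matches 110xxxxx → 2-byte sequence.
Byte 1: 0xC7 = 11000111, payload 00111 (5 bits).
Byte 2: 0x8F = 10001111 (10xxxxxx ✓), payload 001111.
Concatenate: 00111001111 = 0x1CF (11 bits → U+01CF).

U+01CF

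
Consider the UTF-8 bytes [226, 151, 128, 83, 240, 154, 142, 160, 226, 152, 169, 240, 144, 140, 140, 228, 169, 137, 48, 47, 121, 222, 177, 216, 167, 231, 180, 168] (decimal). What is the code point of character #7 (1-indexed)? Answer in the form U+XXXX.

Offset 0: leading byte 0xE2 = 11100010 → 3-byte char #1 = E2 97 80.
Offset 3: leading byte 0x53 = 01010011 → 1-byte char #2 = 53.
Offset 4: leading byte 0xF0 = 11110000 → 4-byte char #3 = F0 9A 8E A0.
Offset 8: leading byte 0xE2 = 11100010 → 3-byte char #4 = E2 98 A9.
Offset 11: leading byte 0xF0 = 11110000 → 4-byte char #5 = F0 90 8C 8C.
Offset 15: leading byte 0xE4 = 11100100 → 3-byte char #6 = E4 A9 89.
Offset 18: leading byte 0x30 = 00110000 → 1-byte char #7 = 30.
Leading byte 0x30 = 00110000 matches 0xxxxxxx → 1-byte sequence.
Byte 1: 0x30 = 00110000, payload 0110000 (7 bits).
Concatenate: 0110000 = 0x30 (7 bits → U+0030).

U+0030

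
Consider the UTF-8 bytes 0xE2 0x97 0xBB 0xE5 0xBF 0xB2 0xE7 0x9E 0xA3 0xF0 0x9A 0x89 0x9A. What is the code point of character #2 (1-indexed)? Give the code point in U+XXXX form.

U+5FF2

Offset 0: leading byte 0xE2 = 11100010 → 3-byte char #1 = E2 97 BB.
Offset 3: leading byte 0xE5 = 11100101 → 3-byte char #2 = E5 BF B2.
Leading byte 0xE5 = 11100101 matches 1110xxxx → 3-byte sequence.
Byte 1: 0xE5 = 11100101, payload 0101 (4 bits).
Byte 2: 0xBF = 10111111 (10xxxxxx ✓), payload 111111.
Byte 3: 0xB2 = 10110010 (10xxxxxx ✓), payload 110010.
Concatenate: 0101111111110010 = 0x5FF2 (16 bits → U+5FF2).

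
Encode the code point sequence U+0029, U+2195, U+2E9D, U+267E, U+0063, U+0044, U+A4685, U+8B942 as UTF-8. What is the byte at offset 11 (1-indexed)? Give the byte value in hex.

1-indexed offset 11 is 0-indexed offset 10.
U+0029 → 1-byte form 29 at offsets 0–0.
U+2195 → 3-byte form E2 86 95 at offsets 1–3.
U+2E9D → 3-byte form E2 BA 9D at offsets 4–6.
U+267E → 3-byte form E2 99 BE at offsets 7–9.
U+0063 → 1-byte form 63 at offsets 10–10.
Offset 10 falls in char 5's range; it's byte 1 of 63 = 0x63.

0x63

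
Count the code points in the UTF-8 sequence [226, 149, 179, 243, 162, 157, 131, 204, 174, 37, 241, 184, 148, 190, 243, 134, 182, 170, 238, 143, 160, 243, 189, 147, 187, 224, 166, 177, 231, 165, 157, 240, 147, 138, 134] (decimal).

11

Byte at offset 0: 0xE2 = 11100010 → 3-byte char (#1). Advance 3.
Byte at offset 3: 0xF3 = 11110011 → 4-byte char (#2). Advance 4.
Byte at offset 7: 0xCC = 11001100 → 2-byte char (#3). Advance 2.
Byte at offset 9: 0x25 = 00100101 → 1-byte char (#4). Advance 1.
Byte at offset 10: 0xF1 = 11110001 → 4-byte char (#5). Advance 4.
Byte at offset 14: 0xF3 = 11110011 → 4-byte char (#6). Advance 4.
Byte at offset 18: 0xEE = 11101110 → 3-byte char (#7). Advance 3.
Byte at offset 21: 0xF3 = 11110011 → 4-byte char (#8). Advance 4.
Byte at offset 25: 0xE0 = 11100000 → 3-byte char (#9). Advance 3.
Byte at offset 28: 0xE7 = 11100111 → 3-byte char (#10). Advance 3.
Byte at offset 31: 0xF0 = 11110000 → 4-byte char (#11). Advance 4.
Reached end at offset 35 after 11 code points.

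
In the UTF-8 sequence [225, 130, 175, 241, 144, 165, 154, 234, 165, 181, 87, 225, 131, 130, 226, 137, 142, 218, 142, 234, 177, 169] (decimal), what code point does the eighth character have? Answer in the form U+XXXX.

U+AC69

Offset 0: leading byte 0xE1 = 11100001 → 3-byte char #1 = E1 82 AF.
Offset 3: leading byte 0xF1 = 11110001 → 4-byte char #2 = F1 90 A5 9A.
Offset 7: leading byte 0xEA = 11101010 → 3-byte char #3 = EA A5 B5.
Offset 10: leading byte 0x57 = 01010111 → 1-byte char #4 = 57.
Offset 11: leading byte 0xE1 = 11100001 → 3-byte char #5 = E1 83 82.
Offset 14: leading byte 0xE2 = 11100010 → 3-byte char #6 = E2 89 8E.
Offset 17: leading byte 0xDA = 11011010 → 2-byte char #7 = DA 8E.
Offset 19: leading byte 0xEA = 11101010 → 3-byte char #8 = EA B1 A9.
Leading byte 0xEA = 11101010 matches 1110xxxx → 3-byte sequence.
Byte 1: 0xEA = 11101010, payload 1010 (4 bits).
Byte 2: 0xB1 = 10110001 (10xxxxxx ✓), payload 110001.
Byte 3: 0xA9 = 10101001 (10xxxxxx ✓), payload 101001.
Concatenate: 1010110001101001 = 0xAC69 (16 bits → U+AC69).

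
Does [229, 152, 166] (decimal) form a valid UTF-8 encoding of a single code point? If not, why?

Leading byte 0xE5 = 11100101 → 3-byte form.
Continuation bytes 0x98=10011000, 0xA6=10100110 all match 10xxxxxx.
Decoded value 0x5626 is ≥ 0x800 (shortest form) and not a surrogate.

valid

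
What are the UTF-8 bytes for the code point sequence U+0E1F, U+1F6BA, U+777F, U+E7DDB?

E0 B8 9F F0 9F 9A BA E7 9D BF F3 A7 B7 9B

U+0E1F: 3-byte form → E0 B8 9F.
U+1F6BA: 4-byte form → F0 9F 9A BA.
U+777F: 3-byte form → E7 9D BF.
U+E7DDB: 4-byte form → F3 A7 B7 9B.
Concatenated (14 bytes): E0 B8 9F F0 9F 9A BA E7 9D BF F3 A7 B7 9B.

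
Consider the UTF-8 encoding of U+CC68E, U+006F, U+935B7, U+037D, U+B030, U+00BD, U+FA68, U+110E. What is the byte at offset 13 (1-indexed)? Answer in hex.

0x80

1-indexed offset 13 is 0-indexed offset 12.
U+CC68E → 4-byte form F3 8C 9A 8E at offsets 0–3.
U+006F → 1-byte form 6F at offsets 4–4.
U+935B7 → 4-byte form F2 93 96 B7 at offsets 5–8.
U+037D → 2-byte form CD BD at offsets 9–10.
U+B030 → 3-byte form EB 80 B0 at offsets 11–13.
Offset 12 falls in char 5's range; it's byte 2 of EB 80 B0 = 0x80.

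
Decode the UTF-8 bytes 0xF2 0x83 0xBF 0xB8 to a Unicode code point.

Leading byte 0xF2 = 11110010 matches 11110xxx → 4-byte sequence.
Byte 1: 0xF2 = 11110010, payload 010 (3 bits).
Byte 2: 0x83 = 10000011 (10xxxxxx ✓), payload 000011.
Byte 3: 0xBF = 10111111 (10xxxxxx ✓), payload 111111.
Byte 4: 0xB8 = 10111000 (10xxxxxx ✓), payload 111000.
Concatenate: 010000011111111111000 = 0x83FF8 (21 bits → U+83FF8).

U+83FF8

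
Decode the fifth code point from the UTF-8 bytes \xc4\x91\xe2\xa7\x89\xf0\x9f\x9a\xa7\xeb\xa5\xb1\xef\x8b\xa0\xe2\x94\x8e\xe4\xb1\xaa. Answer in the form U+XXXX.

U+F2E0

Offset 0: leading byte 0xC4 = 11000100 → 2-byte char #1 = C4 91.
Offset 2: leading byte 0xE2 = 11100010 → 3-byte char #2 = E2 A7 89.
Offset 5: leading byte 0xF0 = 11110000 → 4-byte char #3 = F0 9F 9A A7.
Offset 9: leading byte 0xEB = 11101011 → 3-byte char #4 = EB A5 B1.
Offset 12: leading byte 0xEF = 11101111 → 3-byte char #5 = EF 8B A0.
Leading byte 0xEF = 11101111 matches 1110xxxx → 3-byte sequence.
Byte 1: 0xEF = 11101111, payload 1111 (4 bits).
Byte 2: 0x8B = 10001011 (10xxxxxx ✓), payload 001011.
Byte 3: 0xA0 = 10100000 (10xxxxxx ✓), payload 100000.
Concatenate: 1111001011100000 = 0xF2E0 (16 bits → U+F2E0).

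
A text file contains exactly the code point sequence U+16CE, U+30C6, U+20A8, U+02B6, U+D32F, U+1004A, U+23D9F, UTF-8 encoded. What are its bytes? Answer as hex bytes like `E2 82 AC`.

U+16CE: 3-byte form → E1 9B 8E.
U+30C6: 3-byte form → E3 83 86.
U+20A8: 3-byte form → E2 82 A8.
U+02B6: 2-byte form → CA B6.
U+D32F: 3-byte form → ED 8C AF.
U+1004A: 4-byte form → F0 90 81 8A.
U+23D9F: 4-byte form → F0 A3 B6 9F.
Concatenated (22 bytes): E1 9B 8E E3 83 86 E2 82 A8 CA B6 ED 8C AF F0 90 81 8A F0 A3 B6 9F.

E1 9B 8E E3 83 86 E2 82 A8 CA B6 ED 8C AF F0 90 81 8A F0 A3 B6 9F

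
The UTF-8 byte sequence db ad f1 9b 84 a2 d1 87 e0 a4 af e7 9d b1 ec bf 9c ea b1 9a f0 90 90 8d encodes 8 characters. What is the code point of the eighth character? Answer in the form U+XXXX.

U+1040D

Offset 0: leading byte 0xDB = 11011011 → 2-byte char #1 = DB AD.
Offset 2: leading byte 0xF1 = 11110001 → 4-byte char #2 = F1 9B 84 A2.
Offset 6: leading byte 0xD1 = 11010001 → 2-byte char #3 = D1 87.
Offset 8: leading byte 0xE0 = 11100000 → 3-byte char #4 = E0 A4 AF.
Offset 11: leading byte 0xE7 = 11100111 → 3-byte char #5 = E7 9D B1.
Offset 14: leading byte 0xEC = 11101100 → 3-byte char #6 = EC BF 9C.
Offset 17: leading byte 0xEA = 11101010 → 3-byte char #7 = EA B1 9A.
Offset 20: leading byte 0xF0 = 11110000 → 4-byte char #8 = F0 90 90 8D.
Leading byte 0xF0 = 11110000 matches 11110xxx → 4-byte sequence.
Byte 1: 0xF0 = 11110000, payload 000 (3 bits).
Byte 2: 0x90 = 10010000 (10xxxxxx ✓), payload 010000.
Byte 3: 0x90 = 10010000 (10xxxxxx ✓), payload 010000.
Byte 4: 0x8D = 10001101 (10xxxxxx ✓), payload 001101.
Concatenate: 000010000010000001101 = 0x1040D (21 bits → U+1040D).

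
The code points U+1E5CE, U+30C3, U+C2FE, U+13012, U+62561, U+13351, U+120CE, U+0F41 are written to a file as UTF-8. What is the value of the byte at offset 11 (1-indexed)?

0xF0

1-indexed offset 11 is 0-indexed offset 10.
U+1E5CE → 4-byte form F0 9E 97 8E at offsets 0–3.
U+30C3 → 3-byte form E3 83 83 at offsets 4–6.
U+C2FE → 3-byte form EC 8B BE at offsets 7–9.
U+13012 → 4-byte form F0 93 80 92 at offsets 10–13.
Offset 10 falls in char 4's range; it's byte 1 of F0 93 80 92 = 0xF0.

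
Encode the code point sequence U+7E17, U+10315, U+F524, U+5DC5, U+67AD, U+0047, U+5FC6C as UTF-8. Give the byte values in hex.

U+7E17: 3-byte form → E7 B8 97.
U+10315: 4-byte form → F0 90 8C 95.
U+F524: 3-byte form → EF 94 A4.
U+5DC5: 3-byte form → E5 B7 85.
U+67AD: 3-byte form → E6 9E AD.
U+0047: 1-byte form → 47.
U+5FC6C: 4-byte form → F1 9F B1 AC.
Concatenated (21 bytes): E7 B8 97 F0 90 8C 95 EF 94 A4 E5 B7 85 E6 9E AD 47 F1 9F B1 AC.

E7 B8 97 F0 90 8C 95 EF 94 A4 E5 B7 85 E6 9E AD 47 F1 9F B1 AC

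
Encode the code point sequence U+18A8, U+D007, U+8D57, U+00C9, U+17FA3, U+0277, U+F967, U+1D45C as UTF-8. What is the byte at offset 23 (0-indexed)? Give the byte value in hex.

0x9C

U+18A8 → 3-byte form E1 A2 A8 at offsets 0–2.
U+D007 → 3-byte form ED 80 87 at offsets 3–5.
U+8D57 → 3-byte form E8 B5 97 at offsets 6–8.
U+00C9 → 2-byte form C3 89 at offsets 9–10.
U+17FA3 → 4-byte form F0 97 BE A3 at offsets 11–14.
U+0277 → 2-byte form C9 B7 at offsets 15–16.
U+F967 → 3-byte form EF A5 A7 at offsets 17–19.
U+1D45C → 4-byte form F0 9D 91 9C at offsets 20–23.
Offset 23 falls in char 8's range; it's byte 4 of F0 9D 91 9C = 0x9C.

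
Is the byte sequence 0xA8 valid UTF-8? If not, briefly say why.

Byte 0xA8 = 10101000 has the form 10xxxxxx — a continuation byte — but there is no preceding leading byte.

invalid (continuation byte with no leading byte)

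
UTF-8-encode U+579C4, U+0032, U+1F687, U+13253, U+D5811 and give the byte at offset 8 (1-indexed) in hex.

0x9A

1-indexed offset 8 is 0-indexed offset 7.
U+579C4 → 4-byte form F1 97 A7 84 at offsets 0–3.
U+0032 → 1-byte form 32 at offsets 4–4.
U+1F687 → 4-byte form F0 9F 9A 87 at offsets 5–8.
Offset 7 falls in char 3's range; it's byte 3 of F0 9F 9A 87 = 0x9A.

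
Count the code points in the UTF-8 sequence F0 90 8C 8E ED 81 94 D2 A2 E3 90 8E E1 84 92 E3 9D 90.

6

Byte at offset 0: 0xF0 = 11110000 → 4-byte char (#1). Advance 4.
Byte at offset 4: 0xED = 11101101 → 3-byte char (#2). Advance 3.
Byte at offset 7: 0xD2 = 11010010 → 2-byte char (#3). Advance 2.
Byte at offset 9: 0xE3 = 11100011 → 3-byte char (#4). Advance 3.
Byte at offset 12: 0xE1 = 11100001 → 3-byte char (#5). Advance 3.
Byte at offset 15: 0xE3 = 11100011 → 3-byte char (#6). Advance 3.
Reached end at offset 18 after 6 code points.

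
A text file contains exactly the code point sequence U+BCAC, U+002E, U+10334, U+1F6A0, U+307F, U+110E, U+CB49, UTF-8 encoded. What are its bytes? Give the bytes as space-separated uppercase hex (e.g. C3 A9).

U+BCAC: 3-byte form → EB B2 AC.
U+002E: 1-byte form → 2E.
U+10334: 4-byte form → F0 90 8C B4.
U+1F6A0: 4-byte form → F0 9F 9A A0.
U+307F: 3-byte form → E3 81 BF.
U+110E: 3-byte form → E1 84 8E.
U+CB49: 3-byte form → EC AD 89.
Concatenated (21 bytes): EB B2 AC 2E F0 90 8C B4 F0 9F 9A A0 E3 81 BF E1 84 8E EC AD 89.

EB B2 AC 2E F0 90 8C B4 F0 9F 9A A0 E3 81 BF E1 84 8E EC AD 89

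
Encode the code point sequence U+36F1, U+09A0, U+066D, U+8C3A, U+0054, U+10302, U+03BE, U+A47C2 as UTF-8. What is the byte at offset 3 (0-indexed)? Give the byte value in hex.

U+36F1 → 3-byte form E3 9B B1 at offsets 0–2.
U+09A0 → 3-byte form E0 A6 A0 at offsets 3–5.
Offset 3 falls in char 2's range; it's byte 1 of E0 A6 A0 = 0xE0.

0xE0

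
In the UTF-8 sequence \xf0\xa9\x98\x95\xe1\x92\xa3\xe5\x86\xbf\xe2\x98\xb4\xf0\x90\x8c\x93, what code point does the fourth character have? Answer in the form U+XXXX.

U+2634

Offset 0: leading byte 0xF0 = 11110000 → 4-byte char #1 = F0 A9 98 95.
Offset 4: leading byte 0xE1 = 11100001 → 3-byte char #2 = E1 92 A3.
Offset 7: leading byte 0xE5 = 11100101 → 3-byte char #3 = E5 86 BF.
Offset 10: leading byte 0xE2 = 11100010 → 3-byte char #4 = E2 98 B4.
Leading byte 0xE2 = 11100010 matches 1110xxxx → 3-byte sequence.
Byte 1: 0xE2 = 11100010, payload 0010 (4 bits).
Byte 2: 0x98 = 10011000 (10xxxxxx ✓), payload 011000.
Byte 3: 0xB4 = 10110100 (10xxxxxx ✓), payload 110100.
Concatenate: 0010011000110100 = 0x2634 (16 bits → U+2634).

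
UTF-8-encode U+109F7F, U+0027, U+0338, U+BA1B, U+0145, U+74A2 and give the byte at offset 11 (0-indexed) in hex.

0x85

U+109F7F → 4-byte form F4 89 BD BF at offsets 0–3.
U+0027 → 1-byte form 27 at offsets 4–4.
U+0338 → 2-byte form CC B8 at offsets 5–6.
U+BA1B → 3-byte form EB A8 9B at offsets 7–9.
U+0145 → 2-byte form C5 85 at offsets 10–11.
Offset 11 falls in char 5's range; it's byte 2 of C5 85 = 0x85.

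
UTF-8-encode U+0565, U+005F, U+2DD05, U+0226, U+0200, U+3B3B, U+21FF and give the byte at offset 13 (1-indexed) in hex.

0xAC

1-indexed offset 13 is 0-indexed offset 12.
U+0565 → 2-byte form D5 A5 at offsets 0–1.
U+005F → 1-byte form 5F at offsets 2–2.
U+2DD05 → 4-byte form F0 AD B4 85 at offsets 3–6.
U+0226 → 2-byte form C8 A6 at offsets 7–8.
U+0200 → 2-byte form C8 80 at offsets 9–10.
U+3B3B → 3-byte form E3 AC BB at offsets 11–13.
Offset 12 falls in char 6's range; it's byte 2 of E3 AC BB = 0xAC.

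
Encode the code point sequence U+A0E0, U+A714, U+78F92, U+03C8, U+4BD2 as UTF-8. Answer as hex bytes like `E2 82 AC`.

U+A0E0: 3-byte form → EA 83 A0.
U+A714: 3-byte form → EA 9C 94.
U+78F92: 4-byte form → F1 B8 BE 92.
U+03C8: 2-byte form → CF 88.
U+4BD2: 3-byte form → E4 AF 92.
Concatenated (15 bytes): EA 83 A0 EA 9C 94 F1 B8 BE 92 CF 88 E4 AF 92.

EA 83 A0 EA 9C 94 F1 B8 BE 92 CF 88 E4 AF 92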